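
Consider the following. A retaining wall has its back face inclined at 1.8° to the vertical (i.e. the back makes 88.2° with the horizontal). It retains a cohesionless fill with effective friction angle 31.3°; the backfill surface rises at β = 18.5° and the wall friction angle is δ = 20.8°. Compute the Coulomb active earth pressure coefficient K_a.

0.394

K_a = sin²(α+φ) / [sin²α · sin(α−δ) · (1 + √{sin(φ+δ)sin(φ−β) / (sin(α−δ)sin(α+β))})²].
With α = 88.2°, φ = 31.3°, δ = 20.8°, β = 18.5°: K_a = 0.3936.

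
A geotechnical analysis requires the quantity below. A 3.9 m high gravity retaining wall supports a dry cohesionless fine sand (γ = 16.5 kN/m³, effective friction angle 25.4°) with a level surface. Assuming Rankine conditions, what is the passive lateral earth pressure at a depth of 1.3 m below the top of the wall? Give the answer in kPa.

53.7 kPa

K_p = (1 + sin φ)/(1 − sin φ) = 2.502.
σ_h = K_p γ z = 2.502 × 16.5 × 1.3 = 53.67 kPa.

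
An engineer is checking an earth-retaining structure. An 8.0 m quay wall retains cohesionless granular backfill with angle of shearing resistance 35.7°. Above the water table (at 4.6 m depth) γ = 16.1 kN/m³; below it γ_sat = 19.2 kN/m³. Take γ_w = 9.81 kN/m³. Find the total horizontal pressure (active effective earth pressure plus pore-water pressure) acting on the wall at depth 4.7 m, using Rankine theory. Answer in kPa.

20.7 kPa

K_a = (1 − sin φ)/(1 + sin φ) = 0.2630.
γ' = 19.2 − 9.81 = 9.390 kN/m³.
Effective vertical stress at 4.7 m: σ'_v = 16.1×4.6 + 9.390×0.100 = 75.00 kPa.
σ'_h = K_a σ'_v = 0.2630 × 75.00 = 19.72 kPa; u = γ_w × 0.100 = 0.9810 kPa.
Total σ_h = 19.72 + 0.9810 = 20.71 kPa.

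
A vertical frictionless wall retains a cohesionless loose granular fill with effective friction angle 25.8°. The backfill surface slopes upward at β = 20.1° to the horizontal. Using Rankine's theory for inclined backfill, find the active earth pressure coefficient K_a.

K_a = cos β · (cos β − √(cos²β − cos²φ)) / (cos β + √(cos²β − cos²φ)).
cos β = 0.9391, cos φ = 0.9003, √(cos²β − cos²φ) = 0.2671.
K_a = 0.9391 × (0.9391 − 0.2671)/(0.9391 + 0.2671) = 0.5232.

0.523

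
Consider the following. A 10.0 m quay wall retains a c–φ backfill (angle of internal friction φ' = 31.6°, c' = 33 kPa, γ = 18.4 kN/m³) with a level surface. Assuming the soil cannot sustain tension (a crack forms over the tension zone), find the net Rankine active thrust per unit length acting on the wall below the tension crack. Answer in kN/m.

36.9 kN/m

K_a = 0.3123; √K_a = 0.5589.
Tension-crack depth z_c = 2c/(γ√K_a) = 2×33/(18.4×0.5589) = 6.418 m.
σ_a at base = K_a γ H − 2c√K_a = 0.3123×18.4×10.0 − 2×33×0.5589 = 20.59 kPa.
P_a = ½ × 20.59 × (H − z_c) = 0.5×20.59×3.582 = 36.87 kN/m.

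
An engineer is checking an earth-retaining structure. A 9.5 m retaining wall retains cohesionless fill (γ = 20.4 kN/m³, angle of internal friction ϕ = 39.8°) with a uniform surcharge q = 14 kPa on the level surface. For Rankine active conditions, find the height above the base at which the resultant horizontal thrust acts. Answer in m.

3.37 m

K_a = 0.2194.
Triangular part P₁ = ½K_aγH² = 202.0 at H/3 = 3.167 m; rectangular part P₂ = K_a q H = 29.18 at H/2 = 4.750 m.
ȳ = (P₁·3.167 + P₂·4.750)/(P₁+P₂) = 3.367 m.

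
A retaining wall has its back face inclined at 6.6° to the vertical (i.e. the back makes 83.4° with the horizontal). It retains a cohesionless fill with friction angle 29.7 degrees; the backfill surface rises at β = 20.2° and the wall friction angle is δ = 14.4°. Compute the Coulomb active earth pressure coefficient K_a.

K_a = sin²(α+φ) / [sin²α · sin(α−δ) · (1 + √{sin(φ+δ)sin(φ−β) / (sin(α−δ)sin(α+β))})²].
With α = 83.4°, φ = 29.7°, δ = 14.4°, β = 20.2°: K_a = 0.4996.

0.500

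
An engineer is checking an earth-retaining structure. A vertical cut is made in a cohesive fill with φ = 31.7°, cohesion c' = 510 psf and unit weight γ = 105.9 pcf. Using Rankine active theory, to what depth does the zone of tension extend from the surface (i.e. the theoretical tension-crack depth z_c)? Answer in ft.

17.3 ft

K_a = tan²(45° − 31.7°/2) = 0.3111; √K_a = 0.5577.
The active pressure is zero where K_a γ z = 2c√K_a, so z_c = 2c/(γ√K_a) = 2×510/(105.9×0.5577) = 17.27 ft.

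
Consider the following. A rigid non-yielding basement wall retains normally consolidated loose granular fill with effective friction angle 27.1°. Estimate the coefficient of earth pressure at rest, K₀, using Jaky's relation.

0.544

K₀ = 1 − sin φ' = 1 − sin 27.1° = 0.5445.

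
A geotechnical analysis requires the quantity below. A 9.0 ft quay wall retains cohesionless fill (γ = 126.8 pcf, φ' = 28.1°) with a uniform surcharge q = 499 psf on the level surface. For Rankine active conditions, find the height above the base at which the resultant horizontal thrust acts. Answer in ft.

3.70 ft

K_a = 0.3596.
Triangular part P₁ = ½K_aγH² = 1847 at H/3 = 3.000 ft; rectangular part P₂ = K_a q H = 1615 at H/2 = 4.500 ft.
ȳ = (P₁·3.000 + P₂·4.500)/(P₁+P₂) = 3.700 ft.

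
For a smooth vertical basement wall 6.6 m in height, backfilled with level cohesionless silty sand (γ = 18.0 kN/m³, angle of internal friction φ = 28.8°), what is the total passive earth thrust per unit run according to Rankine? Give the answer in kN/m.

1120 kN/m

K_p = tan²(45° + φ/2) = 2.859.
P_p = ½ K_p γ H² = 0.5 × 2.859 × 18.0 × 6.6² = 1121 kN/m.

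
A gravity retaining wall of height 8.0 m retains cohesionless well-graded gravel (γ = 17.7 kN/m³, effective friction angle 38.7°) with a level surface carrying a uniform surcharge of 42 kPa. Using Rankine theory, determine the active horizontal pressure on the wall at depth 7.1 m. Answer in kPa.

38.7 kPa

K_a = (1 − sin φ)/(1 + sin φ) = 0.2306.
σ_v = γz + q = 17.7 × 7.1 + 42 = 167.7 kPa.
σ_h = K_a σ_v = 0.2306 × 167.7 = 38.66 kPa.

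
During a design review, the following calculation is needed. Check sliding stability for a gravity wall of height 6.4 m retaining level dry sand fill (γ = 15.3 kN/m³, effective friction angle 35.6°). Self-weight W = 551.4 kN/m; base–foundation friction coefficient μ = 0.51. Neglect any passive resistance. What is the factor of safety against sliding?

K_a = tan²(45° − 35.6°/2) = 0.2641.
P_a = ½K_aγH² = 0.5×0.2641×15.3×6.4² = 82.76 kN/m, acting at H/3 = 2.133 m above the base.
FS_sliding = μW / P_a = 0.51×551.4 / 82.76 = 3.398.

3.40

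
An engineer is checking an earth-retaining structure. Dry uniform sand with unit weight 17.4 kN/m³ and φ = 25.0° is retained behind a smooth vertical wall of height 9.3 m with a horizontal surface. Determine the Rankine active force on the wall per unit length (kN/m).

K_a = tan²(45° − φ/2) = 0.4059.
P_a = ½ K_a γ H² = 0.5 × 0.4059 × 17.4 × 9.3² = 305.4 kN/m.

305 kN/m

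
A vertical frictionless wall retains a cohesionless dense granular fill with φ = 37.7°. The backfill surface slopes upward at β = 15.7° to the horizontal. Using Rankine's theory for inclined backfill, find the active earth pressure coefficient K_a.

0.264

K_a = cos β · (cos β − √(cos²β − cos²φ)) / (cos β + √(cos²β − cos²φ)).
cos β = 0.9627, cos φ = 0.7912, √(cos²β − cos²φ) = 0.5484.
K_a = 0.9627 × (0.9627 − 0.5484)/(0.9627 + 0.5484) = 0.2639.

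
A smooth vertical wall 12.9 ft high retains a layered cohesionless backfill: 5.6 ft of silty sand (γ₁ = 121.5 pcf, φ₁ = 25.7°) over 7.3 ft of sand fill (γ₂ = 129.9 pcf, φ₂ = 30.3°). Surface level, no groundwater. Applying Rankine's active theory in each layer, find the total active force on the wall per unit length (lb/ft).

K_a1 = tan²(45°−25.7°/2) = 0.3950; K_a2 = tan²(45°−30.3°/2) = 0.3293.
Layer 1: σ at base = K_a1 γ₁ h₁ = 268.8 psf; P₁ = ½×268.8×5.6 = 752.6.
Layer 2: σ_v at top = γ₁h₁ = 680.4; σ_h top = K_a2×680.4 = 224.1; σ_h base = K_a2×(680.4+129.9×7.3) = 536.4.
P₂ = ½(224.1+536.4)×7.3 = 2776. Total P_a = 752.6+2776 = 3528 lb/ft.

3530 lb/ft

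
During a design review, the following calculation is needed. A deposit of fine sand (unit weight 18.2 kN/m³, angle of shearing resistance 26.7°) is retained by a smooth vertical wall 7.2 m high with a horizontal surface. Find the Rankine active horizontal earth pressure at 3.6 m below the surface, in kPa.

K_a = (1 − sin φ)/(1 + sin φ) = 0.3800.
σ_h = K_a γ z = 0.3800 × 18.2 × 3.6 = 24.89 kPa.

24.9 kPa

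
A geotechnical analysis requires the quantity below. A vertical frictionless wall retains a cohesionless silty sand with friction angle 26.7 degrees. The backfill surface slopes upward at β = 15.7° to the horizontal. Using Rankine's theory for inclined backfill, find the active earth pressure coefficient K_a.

0.440

K_a = cos β · (cos β − √(cos²β − cos²φ)) / (cos β + √(cos²β − cos²φ)).
cos β = 0.9627, cos φ = 0.8934, √(cos²β − cos²φ) = 0.3587.
K_a = 0.9627 × (0.9627 − 0.3587)/(0.9627 + 0.3587) = 0.4400.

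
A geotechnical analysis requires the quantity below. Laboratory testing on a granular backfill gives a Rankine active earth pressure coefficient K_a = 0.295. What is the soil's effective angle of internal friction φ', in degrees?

K_a = tan²(45° − φ/2) ⇒ 45° − φ/2 = arctan(√0.295) = 28.51°.
φ = 2(45° − 28.51°) = 32.98°.

33.0°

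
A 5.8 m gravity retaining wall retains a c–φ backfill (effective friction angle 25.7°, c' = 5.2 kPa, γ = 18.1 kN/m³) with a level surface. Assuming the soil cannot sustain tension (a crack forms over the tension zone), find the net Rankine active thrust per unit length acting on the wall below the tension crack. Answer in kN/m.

K_a = 0.3950; √K_a = 0.6285.
Tension-crack depth z_c = 2c/(γ√K_a) = 2×5.2/(18.1×0.6285) = 0.9142 m.
σ_a at base = K_a γ H − 2c√K_a = 0.3950×18.1×5.8 − 2×5.2×0.6285 = 34.93 kPa.
P_a = ½ × 34.93 × (H − z_c) = 0.5×34.93×4.886 = 85.34 kN/m.

85.3 kN/m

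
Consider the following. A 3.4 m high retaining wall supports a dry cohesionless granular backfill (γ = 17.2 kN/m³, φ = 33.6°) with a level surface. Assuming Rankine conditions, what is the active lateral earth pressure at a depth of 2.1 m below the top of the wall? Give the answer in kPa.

10.4 kPa

K_a = (1 − sin φ)/(1 + sin φ) = 0.2875.
σ_h = K_a γ z = 0.2875 × 17.2 × 2.1 = 10.38 kPa.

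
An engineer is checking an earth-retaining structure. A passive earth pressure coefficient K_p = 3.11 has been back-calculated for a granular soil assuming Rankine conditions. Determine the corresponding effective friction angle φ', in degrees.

K_p = (1+sin φ)/(1−sin φ) ⇒ sin φ = (K_p − 1)/(K_p + 1) = 0.5134.
φ = arcsin(0.5134) = 30.89°.

30.9°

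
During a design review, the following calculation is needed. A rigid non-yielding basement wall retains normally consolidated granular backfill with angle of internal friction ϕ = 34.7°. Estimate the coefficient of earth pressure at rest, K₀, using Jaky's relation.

0.431

K₀ = 1 − sin φ' = 1 − sin 34.7° = 0.4307.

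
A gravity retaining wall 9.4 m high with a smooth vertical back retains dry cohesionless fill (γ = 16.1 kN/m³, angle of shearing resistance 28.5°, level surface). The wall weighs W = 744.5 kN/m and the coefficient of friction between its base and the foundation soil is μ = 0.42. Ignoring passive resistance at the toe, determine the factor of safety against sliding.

1.24

K_a = tan²(45° − 28.5°/2) = 0.3540.
P_a = ½K_aγH² = 0.5×0.3540×16.1×9.4² = 251.8 kN/m, acting at H/3 = 3.133 m above the base.
FS_sliding = μW / P_a = 0.42×744.5 / 251.8 = 1.242.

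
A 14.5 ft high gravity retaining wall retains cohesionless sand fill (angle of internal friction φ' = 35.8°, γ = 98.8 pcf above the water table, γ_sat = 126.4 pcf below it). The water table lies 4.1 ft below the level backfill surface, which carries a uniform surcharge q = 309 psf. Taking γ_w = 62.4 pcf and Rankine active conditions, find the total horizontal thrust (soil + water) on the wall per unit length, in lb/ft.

K_a = tan²(45° − φ/2) = 0.2619.
γ' = 126.4 − 62.4 = 64.00 pcf. h₂ = H − d_w = 10.4 ft.
σ'_h: at surface K_a·q = 80.92; at WT K_a(q+γd_w) = 187.0; at base K_a(q+γd_w+γ'h₂) = 361.3 psf.
P₁ = ½(80.92+187.0)×4.1 = 549.2; P₂ = ½(187.0+361.3)×10.4 = 2851; P_w = ½γ_w h₂² = 3375.
Total = 549.2+2851+3375 = 6775 lb/ft.

6770 lb/ft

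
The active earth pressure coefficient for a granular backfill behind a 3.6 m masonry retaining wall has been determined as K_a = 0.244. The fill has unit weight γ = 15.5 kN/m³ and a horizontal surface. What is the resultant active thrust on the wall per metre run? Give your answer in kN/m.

P = ½ K_a γ H² = 0.5 × 0.244 × 15.5 × 3.6² = 24.51 kN/m.

24.5 kN/m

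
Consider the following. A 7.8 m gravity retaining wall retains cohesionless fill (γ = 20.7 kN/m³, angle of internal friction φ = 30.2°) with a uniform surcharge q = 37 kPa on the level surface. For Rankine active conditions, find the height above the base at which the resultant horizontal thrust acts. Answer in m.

K_a = 0.3307.
Triangular part P₁ = ½K_aγH² = 208.2 at H/3 = 2.600 m; rectangular part P₂ = K_a q H = 95.43 at H/2 = 3.900 m.
ȳ = (P₁·2.600 + P₂·3.900)/(P₁+P₂) = 3.009 m.

3.01 m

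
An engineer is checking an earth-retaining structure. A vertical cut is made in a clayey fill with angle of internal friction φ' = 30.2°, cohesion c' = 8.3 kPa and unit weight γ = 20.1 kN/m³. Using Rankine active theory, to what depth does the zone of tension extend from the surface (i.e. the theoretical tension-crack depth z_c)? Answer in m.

K_a = tan²(45° − 30.2°/2) = 0.3307; √K_a = 0.5750.
The active pressure is zero where K_a γ z = 2c√K_a, so z_c = 2c/(γ√K_a) = 2×8.3/(20.1×0.5750) = 1.436 m.

1.44 m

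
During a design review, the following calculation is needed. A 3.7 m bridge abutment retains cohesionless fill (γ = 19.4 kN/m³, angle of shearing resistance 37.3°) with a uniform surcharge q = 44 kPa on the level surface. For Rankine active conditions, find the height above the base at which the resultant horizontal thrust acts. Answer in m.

1.57 m

K_a = 0.2453.
Triangular part P₁ = ½K_aγH² = 32.58 at H/3 = 1.233 m; rectangular part P₂ = K_a q H = 39.94 at H/2 = 1.850 m.
ȳ = (P₁·1.233 + P₂·1.850)/(P₁+P₂) = 1.573 m.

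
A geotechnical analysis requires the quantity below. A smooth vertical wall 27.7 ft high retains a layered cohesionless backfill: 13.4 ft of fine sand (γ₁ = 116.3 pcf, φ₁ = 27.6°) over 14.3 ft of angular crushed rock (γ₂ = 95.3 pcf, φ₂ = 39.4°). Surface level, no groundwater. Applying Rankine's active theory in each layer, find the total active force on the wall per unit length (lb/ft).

K_a1 = tan²(45°−27.6°/2) = 0.3668; K_a2 = tan²(45°−39.4°/2) = 0.2234.
Layer 1: σ at base = K_a1 γ₁ h₁ = 571.6 psf; P₁ = ½×571.6×13.4 = 3830.
Layer 2: σ_v at top = γ₁h₁ = 1558; σ_h top = K_a2×1558 = 348.2; σ_h base = K_a2×(1558+95.3×14.3) = 652.7.
P₂ = ½(348.2+652.7)×14.3 = 7157. Total P_a = 3830+7157 = 10990 lb/ft.

11000 lb/ft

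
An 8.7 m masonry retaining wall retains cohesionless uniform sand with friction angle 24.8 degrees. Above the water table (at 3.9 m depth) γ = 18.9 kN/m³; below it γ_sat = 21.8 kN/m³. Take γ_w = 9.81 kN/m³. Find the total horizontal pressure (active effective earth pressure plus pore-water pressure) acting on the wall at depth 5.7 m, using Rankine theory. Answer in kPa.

K_a = (1 − sin φ)/(1 + sin φ) = 0.4090.
γ' = 21.8 − 9.81 = 11.99 kN/m³.
Effective vertical stress at 5.7 m: σ'_v = 18.9×3.9 + 11.99×1.80 = 95.29 kPa.
σ'_h = K_a σ'_v = 0.4090 × 95.29 = 38.97 kPa; u = γ_w × 1.80 = 17.66 kPa.
Total σ_h = 38.97 + 17.66 = 56.63 kPa.

56.6 kPa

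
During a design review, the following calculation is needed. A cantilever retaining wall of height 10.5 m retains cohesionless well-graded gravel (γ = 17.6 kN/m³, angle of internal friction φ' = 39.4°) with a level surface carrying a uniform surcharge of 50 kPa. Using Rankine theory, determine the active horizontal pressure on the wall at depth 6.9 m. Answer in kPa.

K_a = (1 − sin φ)/(1 + sin φ) = 0.2234.
σ_v = γz + q = 17.6 × 6.9 + 50 = 171.4 kPa.
σ_h = K_a σ_v = 0.2234 × 171.4 = 38.31 kPa.

38.3 kPa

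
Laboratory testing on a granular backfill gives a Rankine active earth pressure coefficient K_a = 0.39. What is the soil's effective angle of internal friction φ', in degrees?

K_a = tan²(45° − φ/2) ⇒ 45° − φ/2 = arctan(√0.39) = 31.98°.
φ = 2(45° − 31.98°) = 26.03°.

26.0°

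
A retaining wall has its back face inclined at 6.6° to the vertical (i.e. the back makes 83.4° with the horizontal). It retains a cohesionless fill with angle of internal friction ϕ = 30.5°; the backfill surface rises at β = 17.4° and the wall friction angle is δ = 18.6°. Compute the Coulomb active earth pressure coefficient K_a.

K_a = sin²(α+φ) / [sin²α · sin(α−δ) · (1 + √{sin(φ+δ)sin(φ−β) / (sin(α−δ)sin(α+β))})²].
With α = 83.4°, φ = 30.5°, δ = 18.6°, β = 17.4°: K_a = 0.4521.

0.452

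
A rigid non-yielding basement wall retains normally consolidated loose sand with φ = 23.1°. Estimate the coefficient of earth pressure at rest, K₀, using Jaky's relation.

K₀ = 1 − sin φ' = 1 − sin 23.1° = 0.6077.

0.608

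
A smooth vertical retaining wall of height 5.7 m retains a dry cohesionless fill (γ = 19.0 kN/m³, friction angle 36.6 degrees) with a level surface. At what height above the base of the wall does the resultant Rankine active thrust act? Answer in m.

1.90 m

K_a = 0.2530.
The pressure distribution is triangular, so the resultant acts at H/3 above the base = 5.7/3 = 1.900 m.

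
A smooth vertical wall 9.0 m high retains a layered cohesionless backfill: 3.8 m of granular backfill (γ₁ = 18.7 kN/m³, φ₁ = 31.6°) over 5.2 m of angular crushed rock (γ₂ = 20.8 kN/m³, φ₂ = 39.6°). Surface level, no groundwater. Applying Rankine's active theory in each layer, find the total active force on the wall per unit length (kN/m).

K_a1 = tan²(45°−31.6°/2) = 0.3123; K_a2 = tan²(45°−39.6°/2) = 0.2214.
Layer 1: σ at base = K_a1 γ₁ h₁ = 22.20 kPa; P₁ = ½×22.20×3.8 = 42.17.
Layer 2: σ_v at top = γ₁h₁ = 71.06; σ_h top = K_a2×71.06 = 15.73; σ_h base = K_a2×(71.06+20.8×5.2) = 39.68.
P₂ = ½(15.73+39.68)×5.2 = 144.1. Total P_a = 42.17+144.1 = 186.3 kN/m.

186 kN/m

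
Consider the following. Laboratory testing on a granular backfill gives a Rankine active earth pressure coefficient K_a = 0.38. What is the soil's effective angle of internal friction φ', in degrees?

26.7°

K_a = tan²(45° − φ/2) ⇒ 45° − φ/2 = arctan(√0.38) = 31.65°.
φ = 2(45° − 31.65°) = 26.70°.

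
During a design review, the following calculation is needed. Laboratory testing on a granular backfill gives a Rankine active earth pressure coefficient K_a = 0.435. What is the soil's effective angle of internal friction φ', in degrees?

23.2°

K_a = tan²(45° − φ/2) ⇒ 45° − φ/2 = arctan(√0.435) = 33.41°.
φ = 2(45° − 33.41°) = 23.19°.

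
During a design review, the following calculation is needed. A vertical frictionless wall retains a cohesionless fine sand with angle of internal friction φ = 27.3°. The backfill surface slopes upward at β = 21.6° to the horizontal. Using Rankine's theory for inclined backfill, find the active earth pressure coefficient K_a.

0.507

K_a = cos β · (cos β − √(cos²β − cos²φ)) / (cos β + √(cos²β − cos²φ)).
cos β = 0.9298, cos φ = 0.8886, √(cos²β − cos²φ) = 0.2736.
K_a = 0.9298 × (0.9298 − 0.2736)/(0.9298 + 0.2736) = 0.5070.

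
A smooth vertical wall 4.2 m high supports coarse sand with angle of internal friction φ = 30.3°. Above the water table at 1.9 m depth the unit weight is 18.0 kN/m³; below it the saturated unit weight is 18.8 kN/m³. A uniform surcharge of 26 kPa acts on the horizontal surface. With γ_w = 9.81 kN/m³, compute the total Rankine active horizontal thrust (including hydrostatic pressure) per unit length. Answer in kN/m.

106 kN/m

K_a = tan²(45° − φ/2) = 0.3293.
γ' = 18.8 − 9.81 = 8.990 kN/m³. h₂ = H − d_w = 2.3 m.
σ'_h: at surface K_a·q = 8.562; at WT K_a(q+γd_w) = 19.83; at base K_a(q+γd_w+γ'h₂) = 26.63 kPa.
P₁ = ½(8.562+19.83)×1.9 = 26.97; P₂ = ½(19.83+26.63)×2.3 = 53.43; P_w = ½γ_w h₂² = 25.95.
Total = 26.97+53.43+25.95 = 106.3 kN/m.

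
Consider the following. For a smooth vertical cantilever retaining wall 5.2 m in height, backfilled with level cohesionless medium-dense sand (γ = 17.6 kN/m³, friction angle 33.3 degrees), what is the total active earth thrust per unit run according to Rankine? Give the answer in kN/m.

69.3 kN/m

K_a = tan²(45° − φ/2) = 0.2911.
P_a = ½ K_a γ H² = 0.5 × 0.2911 × 17.6 × 5.2² = 69.28 kN/m.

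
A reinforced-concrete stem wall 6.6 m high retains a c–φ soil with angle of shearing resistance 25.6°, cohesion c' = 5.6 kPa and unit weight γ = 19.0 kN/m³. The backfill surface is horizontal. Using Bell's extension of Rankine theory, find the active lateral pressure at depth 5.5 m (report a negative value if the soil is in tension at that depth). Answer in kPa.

34.4 kPa

K_a = (1 − sin φ)/(1 + sin φ) = 0.3966.
σ_a = K_a γ z − 2c√K_a = 0.3966×19.0×5.5 − 2×5.6×0.6297 = 34.39 kPa.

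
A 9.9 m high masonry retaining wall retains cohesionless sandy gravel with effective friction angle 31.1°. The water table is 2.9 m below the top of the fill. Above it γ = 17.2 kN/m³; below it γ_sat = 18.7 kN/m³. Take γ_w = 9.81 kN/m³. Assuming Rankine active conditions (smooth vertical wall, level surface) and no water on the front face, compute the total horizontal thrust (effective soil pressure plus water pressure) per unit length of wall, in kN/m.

444 kN/m

K_a = tan²(45° − φ/2) = 0.3188.
γ' = 18.7 − 9.81 = 8.890 kN/m³. Depth below WT = 7.0 m.
σ'_h at WT = K_a γ d_w = 15.90 kPa; at base = 15.90 + K_a γ' × 7.0 = 35.74 kPa.
P₁ (0–2.9 m) = ½×15.90×2.9 = 23.06. P₂ (2.9–9.9 m) = ½(15.90+35.74)×7.0 = 180.7.
P_w = ½ γ_w h₂² = 0.5×9.81×7.0² = 240.3. Total = 23.06+180.7+240.3 = 444.1 kN/m.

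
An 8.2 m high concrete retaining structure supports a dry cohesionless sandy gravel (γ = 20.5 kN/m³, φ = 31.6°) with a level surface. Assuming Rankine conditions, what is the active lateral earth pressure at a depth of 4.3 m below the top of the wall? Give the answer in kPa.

27.5 kPa

K_a = (1 − sin φ)/(1 + sin φ) = 0.3123.
σ_h = K_a γ z = 0.3123 × 20.5 × 4.3 = 27.53 kPa.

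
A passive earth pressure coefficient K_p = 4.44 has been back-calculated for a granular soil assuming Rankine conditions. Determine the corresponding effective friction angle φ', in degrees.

39.2°

K_p = (1+sin φ)/(1−sin φ) ⇒ sin φ = (K_p − 1)/(K_p + 1) = 0.6324.
φ = arcsin(0.6324) = 39.22°.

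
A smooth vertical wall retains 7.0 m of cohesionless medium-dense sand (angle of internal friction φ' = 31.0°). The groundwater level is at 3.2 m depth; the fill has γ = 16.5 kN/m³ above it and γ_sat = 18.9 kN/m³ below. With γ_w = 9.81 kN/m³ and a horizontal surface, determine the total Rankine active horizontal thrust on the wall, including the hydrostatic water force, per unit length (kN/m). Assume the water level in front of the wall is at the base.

183 kN/m

K_a = tan²(45° − φ/2) = 0.3201.
γ' = 18.9 − 9.81 = 9.090 kN/m³. Depth below WT = 3.8 m.
σ'_h at WT = K_a γ d_w = 16.90 kPa; at base = 16.90 + K_a γ' × 3.8 = 27.96 kPa.
P₁ (0–3.2 m) = ½×16.90×3.2 = 27.04. P₂ (3.2–7.0 m) = ½(16.90+27.96)×3.8 = 85.23.
P_w = ½ γ_w h₂² = 0.5×9.81×3.8² = 70.83. Total = 27.04+85.23+70.83 = 183.1 kN/m.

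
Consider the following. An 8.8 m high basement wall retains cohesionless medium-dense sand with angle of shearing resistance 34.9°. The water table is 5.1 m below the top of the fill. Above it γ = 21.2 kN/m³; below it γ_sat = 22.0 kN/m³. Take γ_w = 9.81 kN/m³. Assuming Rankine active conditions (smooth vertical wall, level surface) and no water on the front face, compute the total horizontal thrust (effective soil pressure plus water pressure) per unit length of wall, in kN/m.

274 kN/m

K_a = tan²(45° − φ/2) = 0.2721.
γ' = 22.0 − 9.81 = 12.19 kN/m³. Depth below WT = 3.7 m.
σ'_h at WT = K_a γ d_w = 29.42 kPa; at base = 29.42 + K_a γ' × 3.7 = 41.70 kPa.
P₁ (0–5.1 m) = ½×29.42×5.1 = 75.03. P₂ (5.1–8.8 m) = ½(29.42+41.70)×3.7 = 131.6.
P_w = ½ γ_w h₂² = 0.5×9.81×3.7² = 67.15. Total = 75.03+131.6+67.15 = 273.8 kN/m.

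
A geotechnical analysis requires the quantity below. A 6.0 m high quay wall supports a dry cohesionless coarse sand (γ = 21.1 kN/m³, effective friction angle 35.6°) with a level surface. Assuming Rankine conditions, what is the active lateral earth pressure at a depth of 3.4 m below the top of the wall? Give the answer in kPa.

18.9 kPa

K_a = (1 − sin φ)/(1 + sin φ) = 0.2641.
σ_h = K_a γ z = 0.2641 × 21.1 × 3.4 = 18.95 kPa.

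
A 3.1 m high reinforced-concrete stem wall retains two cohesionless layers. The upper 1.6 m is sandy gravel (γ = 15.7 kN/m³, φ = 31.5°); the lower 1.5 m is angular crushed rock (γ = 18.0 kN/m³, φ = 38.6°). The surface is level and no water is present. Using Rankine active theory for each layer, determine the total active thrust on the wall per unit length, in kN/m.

K_a1 = tan²(45°−31.5°/2) = 0.3136; K_a2 = tan²(45°−38.6°/2) = 0.2316.
Layer 1: σ at base = K_a1 γ₁ h₁ = 7.878 kPa; P₁ = ½×7.878×1.6 = 6.303.
Layer 2: σ_v at top = γ₁h₁ = 25.12; σ_h top = K_a2×25.12 = 5.818; σ_h base = K_a2×(25.12+18.0×1.5) = 12.07.
P₂ = ½(5.818+12.07)×1.5 = 13.42. Total P_a = 6.303+13.42 = 19.72 kN/m.

19.7 kN/m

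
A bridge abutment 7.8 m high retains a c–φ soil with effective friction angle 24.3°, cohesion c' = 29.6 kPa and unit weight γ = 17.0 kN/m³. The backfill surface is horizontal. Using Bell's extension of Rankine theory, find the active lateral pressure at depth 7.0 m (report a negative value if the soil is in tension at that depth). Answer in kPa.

11.4 kPa

K_a = (1 − sin φ)/(1 + sin φ) = 0.4169.
σ_a = K_a γ z − 2c√K_a = 0.4169×17.0×7.0 − 2×29.6×0.6457 = 11.39 kPa.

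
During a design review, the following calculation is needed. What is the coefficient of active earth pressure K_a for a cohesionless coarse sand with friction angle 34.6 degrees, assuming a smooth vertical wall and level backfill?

0.276

K_a = (1 − sin φ)/(1 + sin φ) = (1 − sin 34.6°)/(1 + sin 34.6°) = 0.2756.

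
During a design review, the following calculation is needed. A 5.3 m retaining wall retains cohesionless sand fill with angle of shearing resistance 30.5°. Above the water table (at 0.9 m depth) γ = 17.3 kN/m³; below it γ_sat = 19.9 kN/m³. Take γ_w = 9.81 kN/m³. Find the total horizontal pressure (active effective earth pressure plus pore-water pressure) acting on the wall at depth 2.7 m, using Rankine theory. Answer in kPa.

K_a = (1 − sin φ)/(1 + sin φ) = 0.3267.
γ' = 19.9 − 9.81 = 10.09 kN/m³.
Effective vertical stress at 2.7 m: σ'_v = 17.3×0.9 + 10.09×1.80 = 33.73 kPa.
σ'_h = K_a σ'_v = 0.3267 × 33.73 = 11.02 kPa; u = γ_w × 1.80 = 17.66 kPa.
Total σ_h = 11.02 + 17.66 = 28.68 kPa.

28.7 kPa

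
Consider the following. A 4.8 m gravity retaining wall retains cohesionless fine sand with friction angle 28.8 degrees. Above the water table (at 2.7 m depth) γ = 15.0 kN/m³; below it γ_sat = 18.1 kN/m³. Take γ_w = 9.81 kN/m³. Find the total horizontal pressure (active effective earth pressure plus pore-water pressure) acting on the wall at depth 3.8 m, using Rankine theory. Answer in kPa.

K_a = (1 − sin φ)/(1 + sin φ) = 0.3498.
γ' = 18.1 − 9.81 = 8.290 kN/m³.
Effective vertical stress at 3.8 m: σ'_v = 15.0×2.7 + 8.290×1.10 = 49.62 kPa.
σ'_h = K_a σ'_v = 0.3498 × 49.62 = 17.35 kPa; u = γ_w × 1.10 = 10.79 kPa.
Total σ_h = 17.35 + 10.79 = 28.15 kPa.

28.1 kPa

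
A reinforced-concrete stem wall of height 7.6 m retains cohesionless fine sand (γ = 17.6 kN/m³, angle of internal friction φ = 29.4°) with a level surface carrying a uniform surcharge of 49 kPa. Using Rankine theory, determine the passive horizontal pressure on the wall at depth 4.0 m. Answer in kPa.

350 kPa

K_p = (1 + sin φ)/(1 − sin φ) = 2.929.
σ_v = γz + q = 17.6 × 4.0 + 49 = 119.4 kPa.
σ_h = K_p σ_v = 2.929 × 119.4 = 349.7 kPa.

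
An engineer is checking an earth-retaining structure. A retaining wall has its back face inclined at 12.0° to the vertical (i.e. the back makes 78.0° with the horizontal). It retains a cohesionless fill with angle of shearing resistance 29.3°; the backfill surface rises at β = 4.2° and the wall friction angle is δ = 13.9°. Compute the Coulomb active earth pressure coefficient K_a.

0.429

K_a = sin²(α+φ) / [sin²α · sin(α−δ) · (1 + √{sin(φ+δ)sin(φ−β) / (sin(α−δ)sin(α+β))})²].
With α = 78.0°, φ = 29.3°, δ = 13.9°, β = 4.2°: K_a = 0.4292.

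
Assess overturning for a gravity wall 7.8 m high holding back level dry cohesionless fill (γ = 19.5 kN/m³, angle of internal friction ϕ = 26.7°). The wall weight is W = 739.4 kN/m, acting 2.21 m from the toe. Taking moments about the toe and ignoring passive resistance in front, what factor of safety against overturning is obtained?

K_a = tan²(45° − 26.7°/2) = 0.3800.
P_a = ½K_aγH² = 0.5×0.3800×19.5×7.8² = 225.4 kN/m, acting at H/3 = 2.600 m above the base.
Overturning moment M_o = P_a × H/3 = 225.4 × 2.600 = 586.0.
Resisting moment M_r = W × 2.21 = 739.4 × 2.21 = 1634.
FS_overturning = M_r/M_o = 1634/586.0 = 2.788.

2.79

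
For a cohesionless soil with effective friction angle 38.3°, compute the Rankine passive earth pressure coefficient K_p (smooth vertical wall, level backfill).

4.26

K_p = (1 + sin φ)/(1 − sin φ) = tan²(45° + 38.3°/2) = 4.260.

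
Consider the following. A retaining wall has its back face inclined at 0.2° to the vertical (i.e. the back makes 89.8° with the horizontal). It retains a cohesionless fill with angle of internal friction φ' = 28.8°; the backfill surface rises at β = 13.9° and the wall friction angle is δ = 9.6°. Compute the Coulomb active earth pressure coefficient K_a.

0.394

K_a = sin²(α+φ) / [sin²α · sin(α−δ) · (1 + √{sin(φ+δ)sin(φ−β) / (sin(α−δ)sin(α+β))})²].
With α = 89.8°, φ = 28.8°, δ = 9.6°, β = 13.9°: K_a = 0.3943.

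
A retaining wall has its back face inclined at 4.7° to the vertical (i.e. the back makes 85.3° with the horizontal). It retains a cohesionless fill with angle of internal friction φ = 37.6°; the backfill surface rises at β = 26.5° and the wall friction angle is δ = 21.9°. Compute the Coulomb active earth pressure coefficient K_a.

K_a = sin²(α+φ) / [sin²α · sin(α−δ) · (1 + √{sin(φ+δ)sin(φ−β) / (sin(α−δ)sin(α+β))})²].
With α = 85.3°, φ = 37.6°, δ = 21.9°, β = 26.5°: K_a = 0.3791.

0.379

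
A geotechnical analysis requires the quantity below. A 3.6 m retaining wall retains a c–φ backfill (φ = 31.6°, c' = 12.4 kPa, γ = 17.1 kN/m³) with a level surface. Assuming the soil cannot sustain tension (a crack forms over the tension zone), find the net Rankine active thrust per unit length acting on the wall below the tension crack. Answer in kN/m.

2.70 kN/m

K_a = 0.3123; √K_a = 0.5589.
Tension-crack depth z_c = 2c/(γ√K_a) = 2×12.4/(17.1×0.5589) = 2.595 m.
σ_a at base = K_a γ H − 2c√K_a = 0.3123×17.1×3.6 − 2×12.4×0.5589 = 5.368 kPa.
P_a = ½ × 5.368 × (H − z_c) = 0.5×5.368×1.005 = 2.697 kN/m.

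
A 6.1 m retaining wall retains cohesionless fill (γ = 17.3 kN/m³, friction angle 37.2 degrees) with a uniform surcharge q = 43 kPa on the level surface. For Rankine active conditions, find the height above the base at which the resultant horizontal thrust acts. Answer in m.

K_a = 0.2464.
Triangular part P₁ = ½K_aγH² = 79.31 at H/3 = 2.033 m; rectangular part P₂ = K_a q H = 64.64 at H/2 = 3.050 m.
ȳ = (P₁·2.033 + P₂·3.050)/(P₁+P₂) = 2.490 m.

2.49 m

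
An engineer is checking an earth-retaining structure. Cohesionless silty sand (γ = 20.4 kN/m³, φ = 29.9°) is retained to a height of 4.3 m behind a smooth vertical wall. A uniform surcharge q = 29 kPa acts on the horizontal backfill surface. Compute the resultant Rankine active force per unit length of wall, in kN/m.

105 kN/m

K_a = tan²(45° − φ/2) = 0.3347.
Soil triangle: ½ K_a γ H² = 0.5×0.3347×20.4×4.3² = 63.12 kN/m.
Surcharge rectangle: K_a q H = 0.3347×29×4.3 = 41.73 kN/m.
Total = 63.12 + 41.73 = 104.9 kN/m.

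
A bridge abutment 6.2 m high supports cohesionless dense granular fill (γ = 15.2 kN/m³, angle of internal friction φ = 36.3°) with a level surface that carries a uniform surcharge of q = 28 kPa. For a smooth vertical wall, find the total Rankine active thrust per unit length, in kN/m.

K_a = tan²(45° − φ/2) = 0.2563.
Soil triangle: ½ K_a γ H² = 0.5×0.2563×15.2×6.2² = 74.87 kN/m.
Surcharge rectangle: K_a q H = 0.2563×28×6.2 = 44.49 kN/m.
Total = 74.87 + 44.49 = 119.4 kN/m.

119 kN/m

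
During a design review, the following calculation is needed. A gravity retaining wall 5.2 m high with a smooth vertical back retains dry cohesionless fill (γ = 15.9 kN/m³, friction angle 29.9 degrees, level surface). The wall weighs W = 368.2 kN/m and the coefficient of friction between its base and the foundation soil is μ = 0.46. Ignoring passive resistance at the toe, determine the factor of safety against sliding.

K_a = tan²(45° − 29.9°/2) = 0.3347.
P_a = ½K_aγH² = 0.5×0.3347×15.9×5.2² = 71.95 kN/m, acting at H/3 = 1.733 m above the base.
FS_sliding = μW / P_a = 0.46×368.2 / 71.95 = 2.354.

2.35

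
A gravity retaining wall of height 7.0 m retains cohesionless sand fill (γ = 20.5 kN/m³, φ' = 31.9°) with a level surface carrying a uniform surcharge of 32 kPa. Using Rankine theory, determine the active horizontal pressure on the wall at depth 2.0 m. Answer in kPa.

K_a = (1 − sin φ)/(1 + sin φ) = 0.3085.
σ_v = γz + q = 20.5 × 2.0 + 32 = 73.00 kPa.
σ_h = K_a σ_v = 0.3085 × 73.00 = 22.52 kPa.

22.5 kPa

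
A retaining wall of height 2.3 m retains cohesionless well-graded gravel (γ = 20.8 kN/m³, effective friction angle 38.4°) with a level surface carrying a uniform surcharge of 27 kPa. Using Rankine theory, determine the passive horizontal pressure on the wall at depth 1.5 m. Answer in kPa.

249 kPa

K_p = (1 + sin φ)/(1 − sin φ) = 4.279.
σ_v = γz + q = 20.8 × 1.5 + 27 = 58.20 kPa.
σ_h = K_p σ_v = 4.279 × 58.20 = 249.0 kPa.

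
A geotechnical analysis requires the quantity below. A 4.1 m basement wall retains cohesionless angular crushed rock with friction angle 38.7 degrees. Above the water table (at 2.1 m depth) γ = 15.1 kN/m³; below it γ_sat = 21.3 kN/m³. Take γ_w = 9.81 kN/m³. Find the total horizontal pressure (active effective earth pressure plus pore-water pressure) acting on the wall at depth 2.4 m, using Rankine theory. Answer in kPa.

K_a = (1 − sin φ)/(1 + sin φ) = 0.2306.
γ' = 21.3 − 9.81 = 11.49 kN/m³.
Effective vertical stress at 2.4 m: σ'_v = 15.1×2.1 + 11.49×0.300 = 35.16 kPa.
σ'_h = K_a σ'_v = 0.2306 × 35.16 = 8.107 kPa; u = γ_w × 0.300 = 2.943 kPa.
Total σ_h = 8.107 + 2.943 = 11.05 kPa.

11.0 kPa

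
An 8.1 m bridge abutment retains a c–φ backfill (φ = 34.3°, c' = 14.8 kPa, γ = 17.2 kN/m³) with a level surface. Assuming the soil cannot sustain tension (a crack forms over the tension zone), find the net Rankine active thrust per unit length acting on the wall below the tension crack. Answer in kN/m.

56.3 kN/m

K_a = 0.2792; √K_a = 0.5284.
Tension-crack depth z_c = 2c/(γ√K_a) = 2×14.8/(17.2×0.5284) = 3.257 m.
σ_a at base = K_a γ H − 2c√K_a = 0.2792×17.2×8.1 − 2×14.8×0.5284 = 23.25 kPa.
P_a = ½ × 23.25 × (H − z_c) = 0.5×23.25×4.843 = 56.31 kN/m.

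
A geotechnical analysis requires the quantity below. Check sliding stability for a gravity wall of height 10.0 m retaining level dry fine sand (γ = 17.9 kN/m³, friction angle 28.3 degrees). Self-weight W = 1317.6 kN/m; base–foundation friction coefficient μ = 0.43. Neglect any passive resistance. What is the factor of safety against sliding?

K_a = tan²(45° − 28.3°/2) = 0.3568.
P_a = ½K_aγH² = 0.5×0.3568×17.9×10.0² = 319.3 kN/m, acting at H/3 = 3.333 m above the base.
FS_sliding = μW / P_a = 0.43×1317.6 / 319.3 = 1.774.

1.77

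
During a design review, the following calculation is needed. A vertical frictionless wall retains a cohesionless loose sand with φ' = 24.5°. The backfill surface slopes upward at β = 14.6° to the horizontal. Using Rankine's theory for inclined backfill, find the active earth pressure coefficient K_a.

K_a = cos β · (cos β − √(cos²β − cos²φ)) / (cos β + √(cos²β − cos²φ)).
cos β = 0.9677, cos φ = 0.9100, √(cos²β − cos²φ) = 0.3293.
K_a = 0.9677 × (0.9677 − 0.3293)/(0.9677 + 0.3293) = 0.4763.

0.476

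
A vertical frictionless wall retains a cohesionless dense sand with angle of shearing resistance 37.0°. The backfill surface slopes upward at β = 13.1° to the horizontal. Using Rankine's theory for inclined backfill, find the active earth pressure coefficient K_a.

0.265

K_a = cos β · (cos β − √(cos²β − cos²φ)) / (cos β + √(cos²β − cos²φ)).
cos β = 0.9740, cos φ = 0.7986, √(cos²β − cos²φ) = 0.5575.
K_a = 0.9740 × (0.9740 − 0.5575)/(0.9740 + 0.5575) = 0.2649.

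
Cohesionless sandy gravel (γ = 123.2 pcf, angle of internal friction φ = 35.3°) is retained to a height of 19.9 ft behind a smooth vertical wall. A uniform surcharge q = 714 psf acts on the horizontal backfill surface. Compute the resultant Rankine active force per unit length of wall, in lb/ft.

K_a = tan²(45° − φ/2) = 0.2675.
Soil triangle: ½ K_a γ H² = 0.5×0.2675×123.2×19.9² = 6526 lb/ft.
Surcharge rectangle: K_a q H = 0.2675×714×19.9 = 3801 lb/ft.
Total = 6526 + 3801 = 10330 lb/ft.

10300 lb/ft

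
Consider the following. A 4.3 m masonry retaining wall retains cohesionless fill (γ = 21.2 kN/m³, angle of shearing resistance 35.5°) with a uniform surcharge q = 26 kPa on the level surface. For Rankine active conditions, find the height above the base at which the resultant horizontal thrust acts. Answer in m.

K_a = 0.2653.
Triangular part P₁ = ½K_aγH² = 51.99 at H/3 = 1.433 m; rectangular part P₂ = K_a q H = 29.66 at H/2 = 2.150 m.
ȳ = (P₁·1.433 + P₂·2.150)/(P₁+P₂) = 1.694 m.

1.69 m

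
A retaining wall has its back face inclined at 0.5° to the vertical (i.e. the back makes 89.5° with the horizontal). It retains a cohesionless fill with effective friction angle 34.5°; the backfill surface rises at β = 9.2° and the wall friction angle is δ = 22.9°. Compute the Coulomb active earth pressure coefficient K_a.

K_a = sin²(α+φ) / [sin²α · sin(α−δ) · (1 + √{sin(φ+δ)sin(φ−β) / (sin(α−δ)sin(α+β))})²].
With α = 89.5°, φ = 34.5°, δ = 22.9°, β = 9.2°: K_a = 0.2819.

0.282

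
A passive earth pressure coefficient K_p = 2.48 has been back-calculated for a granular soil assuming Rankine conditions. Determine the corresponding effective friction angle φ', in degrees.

K_p = (1+sin φ)/(1−sin φ) ⇒ sin φ = (K_p − 1)/(K_p + 1) = 0.4253.
φ = arcsin(0.4253) = 25.17°.

25.2°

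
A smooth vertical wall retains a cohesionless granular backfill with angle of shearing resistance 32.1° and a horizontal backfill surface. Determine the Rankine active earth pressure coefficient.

0.306

K_a = tan²(45° − φ/2) = tan²(28.95°) = 0.3060.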